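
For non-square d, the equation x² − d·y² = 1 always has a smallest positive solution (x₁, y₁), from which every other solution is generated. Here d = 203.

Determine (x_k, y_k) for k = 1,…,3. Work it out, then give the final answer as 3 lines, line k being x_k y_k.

√203 = [14; 4,28, …], period ℓ=2 (even) → k=1
i=0: a=14 ⇒ p=14, q=1
i=1: a=4 ⇒ p=57, q=4
(x₁, y₁) = (57, 4);  57² − 203·4² = 1 ✓
(x_2, y_2) = (57·57 + 203·4·4, 57·4 + 4·57) = (6497, 456)
(x_3, y_3) = (57·6497 + 203·4·456, 57·456 + 4·6497) = (740601, 51980)

57 4
6497 456
740601 51980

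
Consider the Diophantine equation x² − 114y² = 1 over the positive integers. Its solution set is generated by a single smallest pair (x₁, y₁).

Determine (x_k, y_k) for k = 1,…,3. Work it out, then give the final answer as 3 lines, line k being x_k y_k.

1025 96
2101249 196800
4307559425 403439904

√114 = [10; 1,2,10,2,1,20, …], period ℓ=6 (even) → k=5
step 0: (10, 1)  from 10·(1,0) + (0,1)
step 1: (11, 1)  from 1·(10,1) + (1,0)
step 2: (32, 3)  from 2·(11,1) + (10,1)
…
step 4: (694, 65)  from 2·(331,31) + (32,3)
step 5: (1025, 96)  from 1·(694,65) + (331,31)
fundamental: x₁=1025, y₁=96  (since 1050625 − 114·9216 = 1)
n=2: (1025,96)∘(1025,96) = (1025·1025+114·96·96, 1025·96+96·1025) = (2101249,196800)
n=3: (2101249,196800)∘(1025,96) = (1025·2101249+114·96·196800, 1025·196800+96·2101249) = (4307559425,403439904)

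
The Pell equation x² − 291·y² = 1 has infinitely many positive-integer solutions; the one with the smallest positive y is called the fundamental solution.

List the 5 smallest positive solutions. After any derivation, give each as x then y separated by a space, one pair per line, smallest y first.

290 17
168199 9860
97555130 5718783
56581807201 3316884280
32817350621450 1923787163617

d=291: √d = [17; 17,34] (ℓ=2, even), read p_1/q_1
step 0: (17, 1)  from 17·(1,0) + (0,1)
step 1: (290, 17)  from 17·(17,1) + (1,0)
fundamental: x₁=290, y₁=17  (since 84100 − 291·289 = 1)
(290+17√291)^2 = 168199 + 9860√291
(290+17√291)^3 = 97555130 + 5718783√291
(290+17√291)^4 = 56581807201 + 3316884280√291
(290+17√291)^5 = 32817350621450 + 1923787163617√291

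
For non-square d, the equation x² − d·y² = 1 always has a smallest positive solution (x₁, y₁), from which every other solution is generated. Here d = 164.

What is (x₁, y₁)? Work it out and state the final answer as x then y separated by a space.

√164 → a₀=12, period (1,4,6,4,1,24); ℓ=6 even so k=5
k=0  a_k=12  p_k/q_k = 12/1
…
k=4  a_k=4  p_k/q_k = 1652/129
k=5  a_k=1  p_k/q_k = 2049/160
fundamental: x₁=2049, y₁=160  (since 4198401 − 164·25600 = 1)

2049 160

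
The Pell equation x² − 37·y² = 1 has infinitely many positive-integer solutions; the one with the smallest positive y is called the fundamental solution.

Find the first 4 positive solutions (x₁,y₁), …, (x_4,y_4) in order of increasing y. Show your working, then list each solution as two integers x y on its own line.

[6; 12] for √37; ℓ=1 ⇒ convergent index 1
k=0  a_k=6  p_k/q_k = 6/1
k=1  a_k=12  p_k/q_k = 73/12
(x₁, y₁) = (73, 12);  73² − 37·12² = 1 ✓
n=2: (73,12)∘(73,12) = (73·73+37·12·12, 73·12+12·73) = (10657,1752)
n=3: (10657,1752)∘(73,12) = (73·10657+37·12·1752, 73·1752+12·10657) = (1555849,255780)
n=4: (1555849,255780)∘(73,12) = (73·1555849+37·12·255780, 73·255780+12·1555849) = (227143297,37342128)

73 12
10657 1752
1555849 255780
227143297 37342128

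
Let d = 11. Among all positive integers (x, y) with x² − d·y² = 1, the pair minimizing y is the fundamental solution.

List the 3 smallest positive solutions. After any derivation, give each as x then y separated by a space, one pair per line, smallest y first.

10 3
199 60
3970 1197

d=11: √d = [3; 3,6] (ℓ=2, even), read p_1/q_1
step 0: (3, 1)  from 3·(1,0) + (0,1)
step 1: (10, 3)  from 3·(3,1) + (1,0)
(x₁, y₁) = (10, 3);  10² − 11·3² = 1 ✓
n=2: (10,3)∘(10,3) = (10·10+11·3·3, 10·3+3·10) = (199,60)
n=3: (199,60)∘(10,3) = (10·199+11·3·60, 10·60+3·199) = (3970,1197)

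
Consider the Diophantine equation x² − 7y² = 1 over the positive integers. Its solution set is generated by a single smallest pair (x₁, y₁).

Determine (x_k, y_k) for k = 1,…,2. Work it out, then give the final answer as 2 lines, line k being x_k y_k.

8 3
127 48

√7 = [2; 1,1,1,4, …], period ℓ=4 (even) → k=3
step 0: (2, 1)  from 2·(1,0) + (0,1)
…
step 2: (5, 2)  from 1·(3,1) + (2,1)
step 3: (8, 3)  from 1·(5,2) + (3,1)
(x₁, y₁) = (8, 3);  8² − 7·3² = 1 ✓
(x_2, y_2) = (8·8 + 7·3·3, 8·3 + 3·8) = (127, 48)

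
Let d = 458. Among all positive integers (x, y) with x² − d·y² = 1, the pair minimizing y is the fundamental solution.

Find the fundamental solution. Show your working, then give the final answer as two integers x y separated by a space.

[21; 2,2,42] for √458; ℓ=3 ⇒ convergent index 5
k=0  a_k=21  p_k/q_k = 21/1
k=1  a_k=2  p_k/q_k = 43/2
…
k=3  a_k=42  p_k/q_k = 4537/212
k=4  a_k=2  p_k/q_k = 9181/429
k=5  a_k=2  p_k/q_k = 22899/1070
→ (22899, 1070).  Check: 22899²=524364201, 458·1070²=524364200, difference 1.

22899 1070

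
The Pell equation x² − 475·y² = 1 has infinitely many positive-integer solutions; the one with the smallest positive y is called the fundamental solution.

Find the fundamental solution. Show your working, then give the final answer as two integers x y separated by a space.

57799 2652

[21; 1,3,1,6,2,6,1,3,1,42] for √475; ℓ=10 ⇒ convergent index 9
a_0=21:  p_0=21·1+0=21,  q_0=21·0+1=1
a_1=1:  p_1=1·21+1=22,  q_1=1·1+0=1
a_2=3:  p_2=3·22+21=87,  q_2=3·1+1=4
a_3=1:  p_3=1·87+22=109,  q_3=1·4+1=5
a_4=6:  p_4=6·109+87=741,  q_4=6·5+4=34
a_5=2:  p_5=2·741+109=1591,  q_5=2·34+5=73
a_6=6:  p_6=6·1591+741=10287,  q_6=6·73+34=472
a_7=1:  p_7=1·10287+1591=11878,  q_7=1·472+73=545
a_8=3:  p_8=3·11878+10287=45921,  q_8=3·545+472=2107
a_9=1:  p_9=1·45921+11878=57799,  q_9=1·2107+545=2652
→ (57799, 2652).  Check: 57799²=3340724401, 475·2652²=3340724400, difference 1.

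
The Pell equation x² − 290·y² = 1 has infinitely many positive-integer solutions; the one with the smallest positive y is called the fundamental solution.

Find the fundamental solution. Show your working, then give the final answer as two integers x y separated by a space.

√290 → a₀=17, period (34); ℓ=1 odd so k=1
a_0=17:  p_0=17·1+0=17,  q_0=17·0+1=1
a_1=34:  p_1=34·17+1=579,  q_1=34·1+0=34
(x₁, y₁) = (579, 34);  579² − 290·34² = 1 ✓

579 34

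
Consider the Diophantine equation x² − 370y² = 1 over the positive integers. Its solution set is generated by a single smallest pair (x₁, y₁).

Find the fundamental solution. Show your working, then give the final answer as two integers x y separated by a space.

d=370: √d = [19; 4,4,38] (ℓ=3, odd), read p_5/q_5
k=0  a_k=19  p_k/q_k = 19/1
k=1  a_k=4  p_k/q_k = 77/4
k=2  a_k=4  p_k/q_k = 327/17
k=3  a_k=38  p_k/q_k = 12503/650
k=4  a_k=4  p_k/q_k = 50339/2617
k=5  a_k=4  p_k/q_k = 213859/11118
fundamental: x₁=213859, y₁=11118  (since 45735671881 − 370·123609924 = 1)

213859 11118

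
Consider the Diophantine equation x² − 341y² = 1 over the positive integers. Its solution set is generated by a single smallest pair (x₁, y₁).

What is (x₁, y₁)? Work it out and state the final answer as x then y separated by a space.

√341 → a₀=18, period (2,6,1,8,2,…,6,2,36); ℓ=14 even so k=13
i=0: a=18 ⇒ p=18, q=1
i=1: a=2 ⇒ p=37, q=2
i=2: a=6 ⇒ p=240, q=13
…
i=4: a=8 ⇒ p=2456, q=133
i=5: a=2 ⇒ p=5189, q=281
…
i=8: a=1 ⇒ p=28124, q=1523
i=9: a=2 ⇒ p=76727, q=4155
…
i=12: a=6 ⇒ p=4953942, q=268271
i=13: a=2 ⇒ p=10626551, q=575460
→ (10626551, 575460).  Check: 10626551²=112923586155601, 341·575460²=112923586155600, difference 1.

10626551 575460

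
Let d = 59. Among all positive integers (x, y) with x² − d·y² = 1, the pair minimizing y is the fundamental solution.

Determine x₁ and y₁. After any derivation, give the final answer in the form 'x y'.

√59 → a₀=7, period (1,2,7,2,1,14); ℓ=6 even so k=5
a_0=7:  p_0=7·1+0=7,  q_0=7·0+1=1
a_1=1:  p_1=1·7+1=8,  q_1=1·1+0=1
a_2=2:  p_2=2·8+7=23,  q_2=2·1+1=3
…
a_4=2:  p_4=2·169+23=361,  q_4=2·22+3=47
a_5=1:  p_5=1·361+169=530,  q_5=1·47+22=69
→ (530, 69).  Check: 530²=280900, 59·69²=280899, difference 1.

530 69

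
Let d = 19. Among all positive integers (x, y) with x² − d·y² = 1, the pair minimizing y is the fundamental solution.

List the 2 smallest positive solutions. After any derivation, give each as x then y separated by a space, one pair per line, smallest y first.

170 39
57799 13260

√19 = [4; 2,1,3,1,2,8, …], period ℓ=6 (even) → k=5
i=0: a=4 ⇒ p=4, q=1
…
i=2: a=1 ⇒ p=13, q=3
i=3: a=3 ⇒ p=48, q=11
i=4: a=1 ⇒ p=61, q=14
i=5: a=2 ⇒ p=170, q=39
(x₁, y₁) = (170, 39);  170² − 19·39² = 1 ✓
n=2: (170,39)∘(170,39) = (170·170+19·39·39, 170·39+39·170) = (57799,13260)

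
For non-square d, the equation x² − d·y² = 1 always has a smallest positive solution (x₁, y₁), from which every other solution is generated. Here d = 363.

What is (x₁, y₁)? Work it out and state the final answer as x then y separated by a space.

362 19

[19; 19,38] for √363; ℓ=2 ⇒ convergent index 1
a_0=19:  p_0=19·1+0=19,  q_0=19·0+1=1
a_1=19:  p_1=19·19+1=362,  q_1=19·1+0=19
(x₁, y₁) = (362, 19);  362² − 363·19² = 1 ✓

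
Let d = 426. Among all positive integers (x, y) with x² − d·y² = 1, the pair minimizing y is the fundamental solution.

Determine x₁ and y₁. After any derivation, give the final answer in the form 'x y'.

[20; 1,1,1,3,2,6,2,3,1,1,1,40] for √426; ℓ=12 ⇒ convergent index 11
step 0: (20, 1)  from 20·(1,0) + (0,1)
…
step 2: (41, 2)  from 1·(21,1) + (20,1)
…
step 6: (3323, 161)  from 6·(516,25) + (227,11)
…
step 8: (24809, 1202)  from 3·(7162,347) + (3323,161)
…
step 10: (56780, 2751)  from 1·(31971,1549) + (24809,1202)
step 11: (88751, 4300)  from 1·(56780,2751) + (31971,1549)
→ (88751, 4300).  Check: 88751²=7876740001, 426·4300²=7876740000, difference 1.

88751 4300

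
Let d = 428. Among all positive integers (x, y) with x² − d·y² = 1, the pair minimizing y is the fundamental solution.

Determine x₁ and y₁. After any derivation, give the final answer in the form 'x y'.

1850887 89466

d=428: √d = [20; 1,2,4,1,5,10,5,1,4,2,1,40] (ℓ=12, even), read p_11/q_11
k=0  a_k=20  p_k/q_k = 20/1
k=1  a_k=1  p_k/q_k = 21/1
k=2  a_k=2  p_k/q_k = 62/3
k=3  a_k=4  p_k/q_k = 269/13
…
k=7  a_k=5  p_k/q_k = 99779/4823
k=8  a_k=1  p_k/q_k = 119350/5769
k=9  a_k=4  p_k/q_k = 577179/27899
k=10  a_k=2  p_k/q_k = 1273708/61567
k=11  a_k=1  p_k/q_k = 1850887/89466
→ (1850887, 89466).  Check: 1850887²=3425782686769, 428·89466²=3425782686768, difference 1.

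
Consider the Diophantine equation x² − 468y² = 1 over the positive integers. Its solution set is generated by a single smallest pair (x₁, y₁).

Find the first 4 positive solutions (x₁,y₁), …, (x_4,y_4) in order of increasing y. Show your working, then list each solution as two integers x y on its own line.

649 30
842401 38940
1093435849 50544090
1419278889601 65606189880

√468 → a₀=21, period (1,1,1,2,1,1,1,42); ℓ=8 even so k=7
i=0: a=21 ⇒ p=21, q=1
…
i=3: a=1 ⇒ p=65, q=3
i=4: a=2 ⇒ p=173, q=8
…
i=6: a=1 ⇒ p=411, q=19
i=7: a=1 ⇒ p=649, q=30
→ (649, 30).  Check: 649²=421201, 468·30²=421200, difference 1.
(x_2, y_2) = (649·649 + 468·30·30, 649·30 + 30·649) = (842401, 38940)
(x_3, y_3) = (649·842401 + 468·30·38940, 649·38940 + 30·842401) = (1093435849, 50544090)
(x_4, y_4) = (649·1093435849 + 468·30·50544090, 649·50544090 + 30·1093435849) = (1419278889601, 65606189880)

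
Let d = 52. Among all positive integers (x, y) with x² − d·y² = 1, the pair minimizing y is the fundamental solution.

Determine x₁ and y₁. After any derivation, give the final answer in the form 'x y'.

d=52: √d = [7; 4,1,2,1,4,14] (ℓ=6, even), read p_5/q_5
a_0=7:  p_0=7·1+0=7,  q_0=7·0+1=1
…
a_2=1:  p_2=1·29+7=36,  q_2=1·4+1=5
…
a_4=1:  p_4=1·101+36=137,  q_4=1·14+5=19
a_5=4:  p_5=4·137+101=649,  q_5=4·19+14=90
fundamental: x₁=649, y₁=90  (since 421201 − 52·8100 = 1)

649 90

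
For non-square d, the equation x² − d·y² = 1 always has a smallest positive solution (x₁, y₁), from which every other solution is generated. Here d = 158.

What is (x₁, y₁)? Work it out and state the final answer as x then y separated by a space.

d=158: √d = [12; 1,1,3,12,3,1,1,24] (ℓ=8, even), read p_7/q_7
i=0: a=12 ⇒ p=12, q=1
…
i=4: a=12 ⇒ p=1081, q=86
i=5: a=3 ⇒ p=3331, q=265
i=6: a=1 ⇒ p=4412, q=351
i=7: a=1 ⇒ p=7743, q=616
fundamental: x₁=7743, y₁=616  (since 59954049 − 158·379456 = 1)

7743 616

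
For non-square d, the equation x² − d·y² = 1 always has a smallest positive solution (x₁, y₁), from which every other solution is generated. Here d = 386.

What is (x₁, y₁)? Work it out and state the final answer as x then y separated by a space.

√386 = [19; 1,1,1,4,1,18,1,4,1,1,1,38, …], period ℓ=12 (even) → k=11
i=0: a=19 ⇒ p=19, q=1
…
i=2: a=1 ⇒ p=39, q=2
i=3: a=1 ⇒ p=59, q=3
i=4: a=4 ⇒ p=275, q=14
i=5: a=1 ⇒ p=334, q=17
i=6: a=18 ⇒ p=6287, q=320
i=7: a=1 ⇒ p=6621, q=337
i=8: a=4 ⇒ p=32771, q=1668
…
i=10: a=1 ⇒ p=72163, q=3673
i=11: a=1 ⇒ p=111555, q=5678
→ (111555, 5678).  Check: 111555²=12444518025, 386·5678²=12444518024, difference 1.

111555 5678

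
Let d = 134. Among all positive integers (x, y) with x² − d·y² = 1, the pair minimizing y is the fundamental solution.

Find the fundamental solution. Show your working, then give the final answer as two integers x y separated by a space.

145925 12606

[11; 1,1,2,1,3,…,1,1,22] for √134; ℓ=14 ⇒ convergent index 13
k=0  a_k=11  p_k/q_k = 11/1
k=1  a_k=1  p_k/q_k = 12/1
k=2  a_k=1  p_k/q_k = 23/2
k=3  a_k=2  p_k/q_k = 58/5
k=4  a_k=1  p_k/q_k = 81/7
…
k=7  a_k=10  p_k/q_k = 4121/356
k=8  a_k=1  p_k/q_k = 4503/389
k=9  a_k=3  p_k/q_k = 17630/1523
k=10  a_k=1  p_k/q_k = 22133/1912
k=11  a_k=2  p_k/q_k = 61896/5347
k=12  a_k=1  p_k/q_k = 84029/7259
k=13  a_k=1  p_k/q_k = 145925/12606
→ (145925, 12606).  Check: 145925²=21294105625, 134·12606²=21294105624, difference 1.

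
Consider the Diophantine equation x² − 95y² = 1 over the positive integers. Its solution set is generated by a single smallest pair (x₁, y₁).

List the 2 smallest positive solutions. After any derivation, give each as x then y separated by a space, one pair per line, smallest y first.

39 4
3041 312

[9; 1,2,1,18] for √95; ℓ=4 ⇒ convergent index 3
step 0: (9, 1)  from 9·(1,0) + (0,1)
step 1: (10, 1)  from 1·(9,1) + (1,0)
step 2: (29, 3)  from 2·(10,1) + (9,1)
step 3: (39, 4)  from 1·(29,3) + (10,1)
fundamental: x₁=39, y₁=4  (since 1521 − 95·16 = 1)
(x_2, y_2) = (39·39 + 95·4·4, 39·4 + 4·39) = (3041, 312)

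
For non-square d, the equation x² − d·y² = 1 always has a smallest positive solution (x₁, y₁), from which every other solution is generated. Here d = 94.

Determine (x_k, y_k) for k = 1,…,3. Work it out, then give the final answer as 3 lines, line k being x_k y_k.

√94 → a₀=9, period (1,2,3,1,1,…,2,1,18); ℓ=16 even so k=15
step 0: (9, 1)  from 9·(1,0) + (0,1)
step 1: (10, 1)  from 1·(9,1) + (1,0)
step 2: (29, 3)  from 2·(10,1) + (9,1)
…
step 4: (126, 13)  from 1·(97,10) + (29,3)
step 5: (223, 23)  from 1·(126,13) + (97,10)
step 6: (1241, 128)  from 5·(223,23) + (126,13)
step 7: (1464, 151)  from 1·(1241,128) + (223,23)
step 8: (12953, 1336)  from 8·(1464,151) + (1241,128)
…
step 10: (85038, 8771)  from 5·(14417,1487) + (12953,1336)
step 11: (99455, 10258)  from 1·(85038,8771) + (14417,1487)
…
step 13: (652934, 67345)  from 3·(184493,19029) + (99455,10258)
step 14: (1490361, 153719)  from 2·(652934,67345) + (184493,19029)
step 15: (2143295, 221064)  from 1·(1490361,153719) + (652934,67345)
fundamental: x₁=2143295, y₁=221064  (since 4593713457025 − 94·48869292096 = 1)
k=2:  x_2 = 2143295·2143295+94·221064·221064 = 9187426914049,  y_2 = 2143295·221064+221064·2143295 = 947610731760
k=3:  x_3 = 2143295·9187426914049+94·221064·947610731760 = 39382732335491159615,  y_3 = 2143295·947610731760+221064·9187426914049 = 4062018686654877336

2143295 221064
9187426914049 947610731760
39382732335491159615 4062018686654877336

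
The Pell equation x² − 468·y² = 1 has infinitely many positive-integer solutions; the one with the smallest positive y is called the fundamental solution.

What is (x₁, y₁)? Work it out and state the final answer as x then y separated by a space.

√468 → a₀=21, period (1,1,1,2,1,1,1,42); ℓ=8 even so k=7
i=0: a=21 ⇒ p=21, q=1
i=1: a=1 ⇒ p=22, q=1
i=2: a=1 ⇒ p=43, q=2
i=3: a=1 ⇒ p=65, q=3
…
i=5: a=1 ⇒ p=238, q=11
i=6: a=1 ⇒ p=411, q=19
i=7: a=1 ⇒ p=649, q=30
→ (649, 30).  Check: 649²=421201, 468·30²=421200, difference 1.

649 30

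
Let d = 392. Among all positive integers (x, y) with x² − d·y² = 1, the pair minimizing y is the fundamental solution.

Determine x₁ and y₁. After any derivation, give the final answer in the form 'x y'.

99 5

d=392: √d = [19; 1,3,1,38] (ℓ=4, even), read p_3/q_3
step 0: (19, 1)  from 19·(1,0) + (0,1)
step 1: (20, 1)  from 1·(19,1) + (1,0)
step 2: (79, 4)  from 3·(20,1) + (19,1)
step 3: (99, 5)  from 1·(79,4) + (20,1)
(x₁, y₁) = (99, 5);  99² − 392·5² = 1 ✓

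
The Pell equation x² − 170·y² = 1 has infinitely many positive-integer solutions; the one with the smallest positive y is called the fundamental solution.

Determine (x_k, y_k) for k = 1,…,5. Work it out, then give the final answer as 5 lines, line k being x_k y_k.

339 26
229841 17628
155831859 11951758
105653770561 8103274296
71633100608499 5494008020930

√170 → a₀=13, period (26); ℓ=1 odd so k=1
step 0: (13, 1)  from 13·(1,0) + (0,1)
step 1: (339, 26)  from 26·(13,1) + (1,0)
→ (339, 26).  Check: 339²=114921, 170·26²=114920, difference 1.
(339+26√170)^2 = 229841 + 17628√170
(339+26√170)^3 = 155831859 + 11951758√170
(339+26√170)^4 = 105653770561 + 8103274296√170
(339+26√170)^5 = 71633100608499 + 5494008020930√170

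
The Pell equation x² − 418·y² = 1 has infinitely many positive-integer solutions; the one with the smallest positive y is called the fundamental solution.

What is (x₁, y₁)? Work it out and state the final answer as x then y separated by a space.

d=418: √d = [20; 2,4,20,4,2,40] (ℓ=6, even), read p_5/q_5
k=0  a_k=20  p_k/q_k = 20/1
…
k=2  a_k=4  p_k/q_k = 184/9
…
k=4  a_k=4  p_k/q_k = 15068/737
k=5  a_k=2  p_k/q_k = 33857/1656
fundamental: x₁=33857, y₁=1656  (since 1146296449 − 418·2742336 = 1)

33857 1656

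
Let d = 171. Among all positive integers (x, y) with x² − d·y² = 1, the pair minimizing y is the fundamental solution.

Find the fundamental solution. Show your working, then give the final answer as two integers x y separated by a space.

170 13

d=171: √d = [13; 13,26] (ℓ=2, even), read p_1/q_1
step 0: (13, 1)  from 13·(1,0) + (0,1)
step 1: (170, 13)  from 13·(13,1) + (1,0)
(x₁, y₁) = (170, 13);  170² − 171·13² = 1 ✓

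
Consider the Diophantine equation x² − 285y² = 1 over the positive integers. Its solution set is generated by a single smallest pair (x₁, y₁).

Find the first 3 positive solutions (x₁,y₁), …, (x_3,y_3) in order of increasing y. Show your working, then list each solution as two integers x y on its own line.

2431 144
11819521 700128
57466508671 3404022192

[16; 1,7,2,7,1,32] for √285; ℓ=6 ⇒ convergent index 5
k=0  a_k=16  p_k/q_k = 16/1
k=1  a_k=1  p_k/q_k = 17/1
k=2  a_k=7  p_k/q_k = 135/8
…
k=4  a_k=7  p_k/q_k = 2144/127
k=5  a_k=1  p_k/q_k = 2431/144
fundamental: x₁=2431, y₁=144  (since 5909761 − 285·20736 = 1)
n=2: (2431,144)∘(2431,144) = (2431·2431+285·144·144, 2431·144+144·2431) = (11819521,700128)
n=3: (11819521,700128)∘(2431,144) = (2431·11819521+285·144·700128, 2431·700128+144·11819521) = (57466508671,3404022192)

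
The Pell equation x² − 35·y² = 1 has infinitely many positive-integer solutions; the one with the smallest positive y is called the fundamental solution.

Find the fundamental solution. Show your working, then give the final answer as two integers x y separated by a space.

√35 → a₀=5, period (1,10); ℓ=2 even so k=1
i=0: a=5 ⇒ p=5, q=1
i=1: a=1 ⇒ p=6, q=1
(x₁, y₁) = (6, 1);  6² − 35·1² = 1 ✓

6 1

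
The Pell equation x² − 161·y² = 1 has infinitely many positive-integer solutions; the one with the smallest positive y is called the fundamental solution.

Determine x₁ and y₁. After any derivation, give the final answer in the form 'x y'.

[12; 1,2,4,1,2,1,4,2,1,24] for √161; ℓ=10 ⇒ convergent index 9
k=0  a_k=12  p_k/q_k = 12/1
k=1  a_k=1  p_k/q_k = 13/1
…
k=5  a_k=2  p_k/q_k = 571/45
k=6  a_k=1  p_k/q_k = 774/61
…
k=8  a_k=2  p_k/q_k = 8108/639
k=9  a_k=1  p_k/q_k = 11775/928
(x₁, y₁) = (11775, 928);  11775² − 161·928² = 1 ✓

11775 928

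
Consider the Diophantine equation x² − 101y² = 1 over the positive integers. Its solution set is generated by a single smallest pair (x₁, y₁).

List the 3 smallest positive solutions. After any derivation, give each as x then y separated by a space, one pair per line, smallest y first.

[10; 20] for √101; ℓ=1 ⇒ convergent index 1
k=0  a_k=10  p_k/q_k = 10/1
k=1  a_k=20  p_k/q_k = 201/20
(x₁, y₁) = (201, 20);  201² − 101·20² = 1 ✓
(201+20√101)^2 = 80801 + 8040√101
(201+20√101)^3 = 32481801 + 3232060√101

201 20
80801 8040
32481801 3232060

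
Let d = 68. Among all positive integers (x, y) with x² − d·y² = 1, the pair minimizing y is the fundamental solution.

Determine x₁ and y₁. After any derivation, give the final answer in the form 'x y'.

33 4

d=68: √d = [8; 4,16] (ℓ=2, even), read p_1/q_1
a_0=8:  p_0=8·1+0=8,  q_0=8·0+1=1
a_1=4:  p_1=4·8+1=33,  q_1=4·1+0=4
fundamental: x₁=33, y₁=4  (since 1089 − 68·16 = 1)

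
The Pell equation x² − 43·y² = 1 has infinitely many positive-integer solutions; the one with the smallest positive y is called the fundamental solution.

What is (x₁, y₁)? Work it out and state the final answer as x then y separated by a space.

3482 531

√43 = [6; 1,1,3,1,5,1,3,1,1,12, …], period ℓ=10 (even) → k=9
step 0: (6, 1)  from 6·(1,0) + (0,1)
step 1: (7, 1)  from 1·(6,1) + (1,0)
step 2: (13, 2)  from 1·(7,1) + (6,1)
…
step 4: (59, 9)  from 1·(46,7) + (13,2)
step 5: (341, 52)  from 5·(59,9) + (46,7)
step 6: (400, 61)  from 1·(341,52) + (59,9)
step 7: (1541, 235)  from 3·(400,61) + (341,52)
step 8: (1941, 296)  from 1·(1541,235) + (400,61)
step 9: (3482, 531)  from 1·(1941,296) + (1541,235)
fundamental: x₁=3482, y₁=531  (since 12124324 − 43·281961 = 1)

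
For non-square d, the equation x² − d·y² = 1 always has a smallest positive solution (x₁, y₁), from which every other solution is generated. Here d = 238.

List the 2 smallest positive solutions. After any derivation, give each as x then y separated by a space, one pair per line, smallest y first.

√238 = [15; 2,2,1,14,1,2,2,30, …], period ℓ=8 (even) → k=7
step 0: (15, 1)  from 15·(1,0) + (0,1)
step 1: (31, 2)  from 2·(15,1) + (1,0)
step 2: (77, 5)  from 2·(31,2) + (15,1)
step 3: (108, 7)  from 1·(77,5) + (31,2)
step 4: (1589, 103)  from 14·(108,7) + (77,5)
…
step 6: (4983, 323)  from 2·(1697,110) + (1589,103)
step 7: (11663, 756)  from 2·(4983,323) + (1697,110)
fundamental: x₁=11663, y₁=756  (since 136025569 − 238·571536 = 1)
(x_2, y_2) = (11663·11663 + 238·756·756, 11663·756 + 756·11663) = (272051137, 17634456)

11663 756
272051137 17634456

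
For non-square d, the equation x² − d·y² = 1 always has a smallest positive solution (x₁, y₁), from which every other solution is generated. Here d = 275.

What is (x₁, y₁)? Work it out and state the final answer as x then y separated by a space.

199 12

d=275: √d = [16; 1,1,2,1,1,32] (ℓ=6, even), read p_5/q_5
k=0  a_k=16  p_k/q_k = 16/1
k=1  a_k=1  p_k/q_k = 17/1
k=2  a_k=1  p_k/q_k = 33/2
k=3  a_k=2  p_k/q_k = 83/5
k=4  a_k=1  p_k/q_k = 116/7
k=5  a_k=1  p_k/q_k = 199/12
fundamental: x₁=199, y₁=12  (since 39601 − 275·144 = 1)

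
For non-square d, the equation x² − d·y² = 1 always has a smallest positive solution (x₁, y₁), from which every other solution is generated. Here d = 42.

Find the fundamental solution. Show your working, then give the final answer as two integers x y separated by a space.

[6; 2,12] for √42; ℓ=2 ⇒ convergent index 1
k=0  a_k=6  p_k/q_k = 6/1
k=1  a_k=2  p_k/q_k = 13/2
→ (13, 2).  Check: 13²=169, 42·2²=168, difference 1.

13 2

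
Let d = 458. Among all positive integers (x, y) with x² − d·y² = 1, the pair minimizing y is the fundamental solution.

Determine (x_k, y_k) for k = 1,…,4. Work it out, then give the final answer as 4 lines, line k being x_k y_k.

[21; 2,2,42] for √458; ℓ=3 ⇒ convergent index 5
i=0: a=21 ⇒ p=21, q=1
…
i=4: a=2 ⇒ p=9181, q=429
i=5: a=2 ⇒ p=22899, q=1070
→ (22899, 1070).  Check: 22899²=524364201, 458·1070²=524364200, difference 1.
n=2: (22899,1070)∘(22899,1070) = (22899·22899+458·1070·1070, 22899·1070+1070·22899) = (1048728401,49003860)
n=3: (1048728401,49003860)∘(22899,1070) = (22899·1048728401+458·1070·49003860, 22899·49003860+1070·1048728401) = (48029663286099,2244278779210)
n=4: (48029663286099,2244278779210)∘(22899,1070) = (22899·48029663286099+458·1070·2244278779210, 22899·2244278779210+1070·48029663286099) = (2199662518128033601,102783479481255720)

22899 1070
1048728401 49003860
48029663286099 2244278779210
2199662518128033601 102783479481255720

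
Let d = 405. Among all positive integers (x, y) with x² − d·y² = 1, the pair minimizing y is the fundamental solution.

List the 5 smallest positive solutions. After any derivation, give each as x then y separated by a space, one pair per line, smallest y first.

√405 → a₀=20, period (8,40); ℓ=2 even so k=1
i=0: a=20 ⇒ p=20, q=1
i=1: a=8 ⇒ p=161, q=8
(x₁, y₁) = (161, 8);  161² − 405·8² = 1 ✓
(x_2, y_2) = (161·161 + 405·8·8, 161·8 + 8·161) = (51841, 2576)
(x_3, y_3) = (161·51841 + 405·8·2576, 161·2576 + 8·51841) = (16692641, 829464)
(x_4, y_4) = (161·16692641 + 405·8·829464, 161·829464 + 8·16692641) = (5374978561, 267084832)
(x_5, y_5) = (161·5374978561 + 405·8·267084832, 161·267084832 + 8·5374978561) = (1730726404001, 86000486440)

161 8
51841 2576
16692641 829464
5374978561 267084832
1730726404001 86000486440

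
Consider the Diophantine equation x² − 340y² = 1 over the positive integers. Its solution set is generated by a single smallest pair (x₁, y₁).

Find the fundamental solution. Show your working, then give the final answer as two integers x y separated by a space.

285769 15498

√340 → a₀=18, period (2,3,1,1,1,…,3,2,36); ℓ=14 even so k=13
step 0: (18, 1)  from 18·(1,0) + (0,1)
step 1: (37, 2)  from 2·(18,1) + (1,0)
step 2: (129, 7)  from 3·(37,2) + (18,1)
step 3: (166, 9)  from 1·(129,7) + (37,2)
step 4: (295, 16)  from 1·(166,9) + (129,7)
step 5: (461, 25)  from 1·(295,16) + (166,9)
step 6: (756, 41)  from 1·(461,25) + (295,16)
step 7: (6509, 353)  from 8·(756,41) + (461,25)
step 8: (7265, 394)  from 1·(6509,353) + (756,41)
step 9: (13774, 747)  from 1·(7265,394) + (6509,353)
step 10: (21039, 1141)  from 1·(13774,747) + (7265,394)
step 11: (34813, 1888)  from 1·(21039,1141) + (13774,747)
step 12: (125478, 6805)  from 3·(34813,1888) + (21039,1141)
step 13: (285769, 15498)  from 2·(125478,6805) + (34813,1888)
→ (285769, 15498).  Check: 285769²=81663921361, 340·15498²=81663921360, difference 1.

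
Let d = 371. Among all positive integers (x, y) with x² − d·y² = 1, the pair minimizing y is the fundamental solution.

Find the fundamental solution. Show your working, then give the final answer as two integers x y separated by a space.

d=371: √d = [19; 3,1,4,1,3,38] (ℓ=6, even), read p_5/q_5
a_0=19:  p_0=19·1+0=19,  q_0=19·0+1=1
…
a_2=1:  p_2=1·58+19=77,  q_2=1·3+1=4
a_3=4:  p_3=4·77+58=366,  q_3=4·4+3=19
a_4=1:  p_4=1·366+77=443,  q_4=1·19+4=23
a_5=3:  p_5=3·443+366=1695,  q_5=3·23+19=88
fundamental: x₁=1695, y₁=88  (since 2873025 − 371·7744 = 1)

1695 88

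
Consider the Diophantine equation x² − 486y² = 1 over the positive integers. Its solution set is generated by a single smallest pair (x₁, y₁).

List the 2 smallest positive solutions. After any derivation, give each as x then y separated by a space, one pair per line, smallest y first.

485 22
470449 21340

√486 → a₀=22, period (22,44); ℓ=2 even so k=1
step 0: (22, 1)  from 22·(1,0) + (0,1)
step 1: (485, 22)  from 22·(22,1) + (1,0)
fundamental: x₁=485, y₁=22  (since 235225 − 486·484 = 1)
k=2:  x_2 = 485·485+486·22·22 = 470449,  y_2 = 485·22+22·485 = 21340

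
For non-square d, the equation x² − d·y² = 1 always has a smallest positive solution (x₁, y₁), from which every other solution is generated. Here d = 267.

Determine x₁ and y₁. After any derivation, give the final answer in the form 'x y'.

√267 = [16; 2,1,15,1,2,32, …], period ℓ=6 (even) → k=5
step 0: (16, 1)  from 16·(1,0) + (0,1)
step 1: (33, 2)  from 2·(16,1) + (1,0)
…
step 3: (768, 47)  from 15·(49,3) + (33,2)
step 4: (817, 50)  from 1·(768,47) + (49,3)
step 5: (2402, 147)  from 2·(817,50) + (768,47)
→ (2402, 147).  Check: 2402²=5769604, 267·147²=5769603, difference 1.

2402 147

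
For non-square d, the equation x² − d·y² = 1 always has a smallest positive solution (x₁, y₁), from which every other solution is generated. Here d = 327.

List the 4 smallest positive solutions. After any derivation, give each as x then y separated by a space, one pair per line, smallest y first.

217 12
94177 5208
40872601 2260260
17738614657 980947632

d=327: √d = [18; 12,36] (ℓ=2, even), read p_1/q_1
a_0=18:  p_0=18·1+0=18,  q_0=18·0+1=1
a_1=12:  p_1=12·18+1=217,  q_1=12·1+0=12
→ (217, 12).  Check: 217²=47089, 327·12²=47088, difference 1.
n=2: (217,12)∘(217,12) = (217·217+327·12·12, 217·12+12·217) = (94177,5208)
n=3: (94177,5208)∘(217,12) = (217·94177+327·12·5208, 217·5208+12·94177) = (40872601,2260260)
n=4: (40872601,2260260)∘(217,12) = (217·40872601+327·12·2260260, 217·2260260+12·40872601) = (17738614657,980947632)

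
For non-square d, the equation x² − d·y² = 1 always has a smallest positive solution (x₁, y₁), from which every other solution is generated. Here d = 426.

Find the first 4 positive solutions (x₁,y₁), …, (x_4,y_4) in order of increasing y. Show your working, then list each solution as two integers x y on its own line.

√426 = [20; 1,1,1,3,2,6,2,3,1,1,1,40, …], period ℓ=12 (even) → k=11
i=0: a=20 ⇒ p=20, q=1
…
i=2: a=1 ⇒ p=41, q=2
…
i=4: a=3 ⇒ p=227, q=11
i=5: a=2 ⇒ p=516, q=25
i=6: a=6 ⇒ p=3323, q=161
…
i=9: a=1 ⇒ p=31971, q=1549
i=10: a=1 ⇒ p=56780, q=2751
i=11: a=1 ⇒ p=88751, q=4300
(x₁, y₁) = (88751, 4300);  88751² − 426·4300² = 1 ✓
n=2: (88751,4300)∘(88751,4300) = (88751·88751+426·4300·4300, 88751·4300+4300·88751) = (15753480001,763258600)
n=3: (15753480001,763258600)∘(88751,4300) = (88751·15753480001+426·4300·763258600, 88751·763258600+4300·15753480001) = (2796274207048751,135479928012900)
n=4: (2796274207048751,135479928012900)∘(88751,4300) = (88751·2796274207048751+426·4300·135479928012900, 88751·135479928012900+4300·2796274207048751) = (496344264283813920001,24047958181382517200)

88751 4300
15753480001 763258600
2796274207048751 135479928012900
496344264283813920001 24047958181382517200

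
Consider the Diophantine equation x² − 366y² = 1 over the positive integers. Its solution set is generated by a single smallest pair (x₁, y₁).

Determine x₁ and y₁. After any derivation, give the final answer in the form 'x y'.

[19; 7,1,1,1,2,12,2,1,1,1,7,38] for √366; ℓ=12 ⇒ convergent index 11
step 0: (19, 1)  from 19·(1,0) + (0,1)
…
step 3: (287, 15)  from 1·(153,8) + (134,7)
step 4: (440, 23)  from 1·(287,15) + (153,8)
…
step 6: (14444, 755)  from 12·(1167,61) + (440,23)
step 7: (30055, 1571)  from 2·(14444,755) + (1167,61)
step 8: (44499, 2326)  from 1·(30055,1571) + (14444,755)
step 9: (74554, 3897)  from 1·(44499,2326) + (30055,1571)
step 10: (119053, 6223)  from 1·(74554,3897) + (44499,2326)
step 11: (907925, 47458)  from 7·(119053,6223) + (74554,3897)
(x₁, y₁) = (907925, 47458);  907925² − 366·47458² = 1 ✓

907925 47458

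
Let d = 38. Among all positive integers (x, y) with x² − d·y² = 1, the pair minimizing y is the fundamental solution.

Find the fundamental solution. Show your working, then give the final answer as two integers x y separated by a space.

37 6

d=38: √d = [6; 6,12] (ℓ=2, even), read p_1/q_1
step 0: (6, 1)  from 6·(1,0) + (0,1)
step 1: (37, 6)  from 6·(6,1) + (1,0)
(x₁, y₁) = (37, 6);  37² − 38·6² = 1 ✓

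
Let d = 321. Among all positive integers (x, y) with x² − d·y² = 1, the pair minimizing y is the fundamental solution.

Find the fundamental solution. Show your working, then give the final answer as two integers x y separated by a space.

215 12

√321 → a₀=17, period (1,10,1,34); ℓ=4 even so k=3
a_0=17:  p_0=17·1+0=17,  q_0=17·0+1=1
…
a_2=10:  p_2=10·18+17=197,  q_2=10·1+1=11
a_3=1:  p_3=1·197+18=215,  q_3=1·11+1=12
→ (215, 12).  Check: 215²=46225, 321·12²=46224, difference 1.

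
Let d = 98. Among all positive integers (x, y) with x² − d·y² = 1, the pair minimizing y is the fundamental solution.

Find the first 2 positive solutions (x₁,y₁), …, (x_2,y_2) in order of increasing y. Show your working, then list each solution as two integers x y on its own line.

99 10
19601 1980

d=98: √d = [9; 1,8,1,18] (ℓ=4, even), read p_3/q_3
k=0  a_k=9  p_k/q_k = 9/1
…
k=2  a_k=8  p_k/q_k = 89/9
k=3  a_k=1  p_k/q_k = 99/10
(x₁, y₁) = (99, 10);  99² − 98·10² = 1 ✓
n=2: (99,10)∘(99,10) = (99·99+98·10·10, 99·10+10·99) = (19601,1980)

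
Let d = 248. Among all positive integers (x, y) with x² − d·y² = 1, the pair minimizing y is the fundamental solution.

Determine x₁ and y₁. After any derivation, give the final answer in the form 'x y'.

63 4

√248 = [15; 1,2,1,30, …], period ℓ=4 (even) → k=3
step 0: (15, 1)  from 15·(1,0) + (0,1)
…
step 2: (47, 3)  from 2·(16,1) + (15,1)
step 3: (63, 4)  from 1·(47,3) + (16,1)
fundamental: x₁=63, y₁=4  (since 3969 − 248·16 = 1)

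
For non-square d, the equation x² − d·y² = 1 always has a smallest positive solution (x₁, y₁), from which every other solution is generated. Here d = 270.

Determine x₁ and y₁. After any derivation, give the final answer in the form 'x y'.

[16; 2,3,6,3,2,32] for √270; ℓ=6 ⇒ convergent index 5
k=0  a_k=16  p_k/q_k = 16/1
…
k=2  a_k=3  p_k/q_k = 115/7
k=3  a_k=6  p_k/q_k = 723/44
k=4  a_k=3  p_k/q_k = 2284/139
k=5  a_k=2  p_k/q_k = 5291/322
fundamental: x₁=5291, y₁=322  (since 27994681 − 270·103684 = 1)

5291 322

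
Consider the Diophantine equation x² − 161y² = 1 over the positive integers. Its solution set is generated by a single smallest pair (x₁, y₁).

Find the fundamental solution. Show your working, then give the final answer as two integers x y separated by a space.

[12; 1,2,4,1,2,1,4,2,1,24] for √161; ℓ=10 ⇒ convergent index 9
i=0: a=12 ⇒ p=12, q=1
i=1: a=1 ⇒ p=13, q=1
i=2: a=2 ⇒ p=38, q=3
i=3: a=4 ⇒ p=165, q=13
i=4: a=1 ⇒ p=203, q=16
i=5: a=2 ⇒ p=571, q=45
i=6: a=1 ⇒ p=774, q=61
i=7: a=4 ⇒ p=3667, q=289
i=8: a=2 ⇒ p=8108, q=639
i=9: a=1 ⇒ p=11775, q=928
(x₁, y₁) = (11775, 928);  11775² − 161·928² = 1 ✓

11775 928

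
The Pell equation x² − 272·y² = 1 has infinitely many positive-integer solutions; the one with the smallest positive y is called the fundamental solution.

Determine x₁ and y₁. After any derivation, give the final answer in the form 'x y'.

d=272: √d = [16; 2,32] (ℓ=2, even), read p_1/q_1
i=0: a=16 ⇒ p=16, q=1
i=1: a=2 ⇒ p=33, q=2
→ (33, 2).  Check: 33²=1089, 272·2²=1088, difference 1.

33 2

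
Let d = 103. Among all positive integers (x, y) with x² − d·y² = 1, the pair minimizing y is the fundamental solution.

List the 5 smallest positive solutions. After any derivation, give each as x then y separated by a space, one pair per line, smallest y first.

[10; 6,1,2,1,1,9,1,1,2,1,6,20] for √103; ℓ=12 ⇒ convergent index 11
step 0: (10, 1)  from 10·(1,0) + (0,1)
step 1: (61, 6)  from 6·(10,1) + (1,0)
…
step 4: (274, 27)  from 1·(203,20) + (71,7)
…
step 6: (4567, 450)  from 9·(477,47) + (274,27)
step 7: (5044, 497)  from 1·(4567,450) + (477,47)
…
step 9: (24266, 2391)  from 2·(9611,947) + (5044,497)
step 10: (33877, 3338)  from 1·(24266,2391) + (9611,947)
step 11: (227528, 22419)  from 6·(33877,3338) + (24266,2391)
(x₁, y₁) = (227528, 22419);  227528² − 103·22419² = 1 ✓
n=2: (227528,22419)∘(227528,22419) = (227528·227528+103·22419·22419, 227528·22419+22419·227528) = (103537981567,10201900464)
n=3: (103537981567,10201900464)∘(227528,22419) = (227528·103537981567+103·22419·10201900464, 227528·10201900464+22419·103537981567) = (47115579739725224,4642436017523565)
n=4: (47115579739725224,4642436017523565)∘(227528,22419) = (227528·47115579739725224+103·22419·4642436017523565, 227528·4642436017523565+22419·47115579739725224) = (21440227253936863550977,2112568364380001494176)
n=5: (21440227253936863550977,2112568364380001494176)∘(227528,22419) = (227528·21440227253936863550977+103·22419·2112568364380001494176, 227528·2112568364380001494176+22419·21440227253936863550977) = (9756504053220377800313664488,961336909616663523916230291)

227528 22419
103537981567 10201900464
47115579739725224 4642436017523565
21440227253936863550977 2112568364380001494176
9756504053220377800313664488 961336909616663523916230291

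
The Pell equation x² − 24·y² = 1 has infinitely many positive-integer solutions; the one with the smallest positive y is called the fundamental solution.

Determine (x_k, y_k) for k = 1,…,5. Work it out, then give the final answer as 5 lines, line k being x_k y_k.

5 1
49 10
485 99
4801 980
47525 9701

d=24: √d = [4; 1,8] (ℓ=2, even), read p_1/q_1
a_0=4:  p_0=4·1+0=4,  q_0=4·0+1=1
a_1=1:  p_1=1·4+1=5,  q_1=1·1+0=1
→ (5, 1).  Check: 5²=25, 24·1²=24, difference 1.
(5+1√24)^2 = 49 + 10√24
(5+1√24)^3 = 485 + 99√24
(5+1√24)^4 = 4801 + 980√24
(5+1√24)^5 = 47525 + 9701√24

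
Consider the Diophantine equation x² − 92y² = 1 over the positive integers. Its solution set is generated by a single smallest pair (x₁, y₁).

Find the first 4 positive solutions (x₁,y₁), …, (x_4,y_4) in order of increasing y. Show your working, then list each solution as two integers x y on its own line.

√92 → a₀=9, period (1,1,2,4,2,1,1,18); ℓ=8 even so k=7
i=0: a=9 ⇒ p=9, q=1
…
i=2: a=1 ⇒ p=19, q=2
i=3: a=2 ⇒ p=48, q=5
i=4: a=4 ⇒ p=211, q=22
i=5: a=2 ⇒ p=470, q=49
i=6: a=1 ⇒ p=681, q=71
i=7: a=1 ⇒ p=1151, q=120
→ (1151, 120).  Check: 1151²=1324801, 92·120²=1324800, difference 1.
n=2: (1151,120)∘(1151,120) = (1151·1151+92·120·120, 1151·120+120·1151) = (2649601,276240)
n=3: (2649601,276240)∘(1151,120) = (1151·2649601+92·120·276240, 1151·276240+120·2649601) = (6099380351,635904360)
n=4: (6099380351,635904360)∘(1151,120) = (1151·6099380351+92·120·635904360, 1151·635904360+120·6099380351) = (14040770918401,1463851560480)

1151 120
2649601 276240
6099380351 635904360
14040770918401 1463851560480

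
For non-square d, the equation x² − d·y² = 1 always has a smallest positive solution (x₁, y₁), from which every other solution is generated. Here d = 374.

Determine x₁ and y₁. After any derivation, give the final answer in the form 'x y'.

d=374: √d = [19; 2,1,18,1,2,38] (ℓ=6, even), read p_5/q_5
step 0: (19, 1)  from 19·(1,0) + (0,1)
step 1: (39, 2)  from 2·(19,1) + (1,0)
…
step 3: (1083, 56)  from 18·(58,3) + (39,2)
step 4: (1141, 59)  from 1·(1083,56) + (58,3)
step 5: (3365, 174)  from 2·(1141,59) + (1083,56)
→ (3365, 174).  Check: 3365²=11323225, 374·174²=11323224, difference 1.

3365 174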